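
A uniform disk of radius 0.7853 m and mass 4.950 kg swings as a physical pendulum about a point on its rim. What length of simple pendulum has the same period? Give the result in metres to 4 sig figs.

1.178 m

The equivalent simple-pendulum length is L_eq = I/(md), where I is about the pivot and d = 0.78530 m.
I_cm = ½mR² = 1.5263 kg·m², so I = I_cm + md² = 1.5263 + 3.0526 = 4.5790 kg·m².
L_eq = 4.5790/(4.950 × 0.78530) = 1.178 m.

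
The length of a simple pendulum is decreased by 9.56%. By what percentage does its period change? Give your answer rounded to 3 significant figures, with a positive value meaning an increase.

T ∝ √L, so T'/T = √(0.9044) = 0.9510.
Percentage change in T = (0.9510 − 1) × 100% = -4.90%.

-4.90%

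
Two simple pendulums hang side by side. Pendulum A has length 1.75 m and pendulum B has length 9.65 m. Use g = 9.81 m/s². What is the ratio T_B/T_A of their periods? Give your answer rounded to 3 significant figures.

2.35

T ∝ √L, so T_B/T_A = √(L_B/L_A) = √(9.65/1.75) = 2.35.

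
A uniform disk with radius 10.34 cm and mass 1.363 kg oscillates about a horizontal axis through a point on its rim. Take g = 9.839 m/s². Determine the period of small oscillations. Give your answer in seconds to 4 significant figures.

I_cm = ½mr² = 0.0072863 kg·m². The pivot is at distance d = 0.1034 m from the centre of mass.
By the parallel-axis theorem, I = I_cm + md² = 0.0072863 + 0.014573 = 0.021859 kg·m².
T = 2π√(I/(mgd)) = 2π√(0.021859/(1.363 × 9.839 × 0.1034)) = 0.7889 s.

0.7889 s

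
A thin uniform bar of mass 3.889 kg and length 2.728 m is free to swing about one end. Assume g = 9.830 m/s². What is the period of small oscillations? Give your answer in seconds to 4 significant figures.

2.703 s

For a physical pendulum T = 2π√(I/(mgd)), with d = 1.3640 m from pivot to centre of mass.
I_cm = mL²/12 = 3.889 × 2.728²/12 = 2.4118 kg·m²; I = I_cm + md² = 2.4118 + 3.889 × 1.3640² = 9.6473 kg·m².
T = 2π√(9.6473/(3.889 × 9.830 × 1.3640)) = 2.703 s.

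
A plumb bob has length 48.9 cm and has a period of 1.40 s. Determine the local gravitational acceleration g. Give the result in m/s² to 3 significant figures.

From T = 2π√(L/g), g = 4π²L/T² = 4π² × 0.489/1.400² = 9.85 m/s².

9.85 m/s²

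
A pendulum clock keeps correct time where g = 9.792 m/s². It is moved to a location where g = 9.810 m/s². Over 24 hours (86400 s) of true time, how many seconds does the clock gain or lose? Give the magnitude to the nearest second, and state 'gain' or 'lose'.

The clock's period scales as T ∝ 1/√g, so T'/T = √(9.792/9.810) = 0.999082.
In 86400 s of true time the clock registers 86400/0.999082 = 86479.4 s, so it gains 79 s.

gain 79 s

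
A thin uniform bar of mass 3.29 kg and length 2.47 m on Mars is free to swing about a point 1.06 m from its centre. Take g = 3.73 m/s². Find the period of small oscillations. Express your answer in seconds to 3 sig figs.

For a physical pendulum T = 2π√(I/(mgd)), with d = 1.060 m from pivot to centre of mass.
I_cm = mL²/12 = 3.29 × 2.47²/12 = 1.673 kg·m²; I = I_cm + md² = 1.673 + 3.29 × 1.060² = 5.369 kg·m².
T = 2π√(5.369/(3.29 × 3.73 × 1.060)) = 4.04 s.

4.04 s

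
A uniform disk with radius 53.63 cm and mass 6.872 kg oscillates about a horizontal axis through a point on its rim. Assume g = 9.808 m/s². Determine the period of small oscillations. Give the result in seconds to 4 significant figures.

I_cm = ½mr² = 0.98825 kg·m². The pivot is at distance d = 0.5363 m from the centre of mass.
By the parallel-axis theorem, I = I_cm + md² = 0.98825 + 1.9765 = 2.9648 kg·m².
T = 2π√(I/(mgd)) = 2π√(2.9648/(6.872 × 9.808 × 0.5363)) = 1.799 s.

1.799 s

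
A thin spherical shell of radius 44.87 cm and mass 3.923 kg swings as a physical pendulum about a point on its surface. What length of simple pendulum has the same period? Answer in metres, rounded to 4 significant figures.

The equivalent simple-pendulum length is L_eq = I/(md), where I is about the pivot and d = 0.44870 m.
I_cm = (2/3)mR² = 0.52655 kg·m², so I = I_cm + md² = 0.52655 + 0.78982 = 1.3164 kg·m².
L_eq = 1.3164/(3.923 × 0.44870) = 0.7478 m.

0.7478 m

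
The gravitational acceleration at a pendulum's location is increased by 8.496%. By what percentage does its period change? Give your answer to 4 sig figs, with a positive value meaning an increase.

-3.995%

T ∝ 1/√g, so T'/T = 1/√(1.0850) = 0.96005.
Percentage change in T = (0.96005 − 1) × 100% = -3.995%.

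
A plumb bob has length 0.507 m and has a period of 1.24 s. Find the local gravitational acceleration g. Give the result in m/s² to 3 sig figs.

13.0 m/s²

From T = 2π√(L/g), g = 4π²L/T² = 4π² × 0.507/1.240² = 13.0 m/s².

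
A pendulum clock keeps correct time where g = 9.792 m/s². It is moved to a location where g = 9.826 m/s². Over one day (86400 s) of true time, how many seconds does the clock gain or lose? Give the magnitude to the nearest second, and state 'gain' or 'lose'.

The clock's period scales as T ∝ 1/√g, so T'/T = √(9.792/9.826) = 0.998268.
In 86400 s of true time the clock registers 86400/0.998268 = 86549.9 s, so it gains 150 s.

gain 150 s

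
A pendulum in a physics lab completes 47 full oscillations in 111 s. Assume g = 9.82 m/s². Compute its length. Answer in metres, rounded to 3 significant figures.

1.39 m

T = 111/47 = 2.362 s.
From T = 2π√(L/g), L = gT²/(4π²) = 9.82 × 2.362²/(4π²) = 1.39 m.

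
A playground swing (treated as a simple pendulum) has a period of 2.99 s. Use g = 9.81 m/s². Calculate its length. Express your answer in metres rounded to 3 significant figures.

From T = 2π√(L/g), L = gT²/(4π²) = 9.81 × 2.990²/(4π²) = 2.22 m.

2.22 m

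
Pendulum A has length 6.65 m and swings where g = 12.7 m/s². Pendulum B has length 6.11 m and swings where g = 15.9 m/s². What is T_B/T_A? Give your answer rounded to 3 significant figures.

T = 2π√(L/g), so T_B/T_A = √((L_B/g_B)/(L_A/g_A)) = √((6.11/15.9)/(6.65/12.7)) = 0.857.

0.857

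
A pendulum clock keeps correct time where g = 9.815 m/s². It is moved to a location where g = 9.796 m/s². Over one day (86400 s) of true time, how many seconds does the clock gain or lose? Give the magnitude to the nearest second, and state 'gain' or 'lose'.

lose 84 s

The clock's period scales as T ∝ 1/√g, so T'/T = √(9.815/9.796) = 1.00097.
In 86400 s of true time the clock registers 86400/1.00097 = 86316.3 s, so it loses 84 s.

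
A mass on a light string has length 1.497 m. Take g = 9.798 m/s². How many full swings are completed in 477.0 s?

194

T = 2π√(L/g) = 2π√(1.497/9.798) = 2.4560 s.
Number of complete oscillations = ⌊477.0/2.4560⌋ = ⌊194.22⌋ = 194.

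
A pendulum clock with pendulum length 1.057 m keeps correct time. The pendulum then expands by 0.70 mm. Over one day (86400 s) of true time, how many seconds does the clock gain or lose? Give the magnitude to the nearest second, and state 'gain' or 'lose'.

lose 29 s

T ∝ √L, so T'/T = √(1.05770/1.057) = 1.00033.
In 86400 s of true time the clock registers 86400/1.00033 = 86371.4 s, so it loses 29 s.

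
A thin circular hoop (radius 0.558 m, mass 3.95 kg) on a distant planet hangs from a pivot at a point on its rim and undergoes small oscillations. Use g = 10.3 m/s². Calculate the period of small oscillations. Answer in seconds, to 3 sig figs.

2.07 s

I_cm = mr² = 1.230 kg·m². The pivot is at distance d = 0.558 m from the centre of mass.
By the parallel-axis theorem, I = I_cm + md² = 1.230 + 1.230 = 2.460 kg·m².
T = 2π√(I/(mgd)) = 2π√(2.460/(3.95 × 10.3 × 0.558)) = 2.07 s.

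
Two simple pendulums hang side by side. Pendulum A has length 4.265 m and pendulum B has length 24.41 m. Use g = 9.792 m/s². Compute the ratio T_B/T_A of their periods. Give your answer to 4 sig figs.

2.392

T ∝ √L, so T_B/T_A = √(L_B/L_A) = √(24.41/4.265) = 2.392.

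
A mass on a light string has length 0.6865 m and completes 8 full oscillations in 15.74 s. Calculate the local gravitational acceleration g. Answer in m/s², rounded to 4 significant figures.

T = 15.74/8 = 1.9675 s.
From T = 2π√(L/g), g = 4π²L/T² = 4π² × 0.6865/1.9675² = 7.001 m/s².

7.001 m/s²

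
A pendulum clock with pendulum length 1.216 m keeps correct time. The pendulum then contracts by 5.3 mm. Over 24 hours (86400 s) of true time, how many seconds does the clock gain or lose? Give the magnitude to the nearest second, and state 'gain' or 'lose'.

T ∝ √L, so T'/T = √(1.21070/1.216) = 0.997818.
In 86400 s of true time the clock registers 86400/0.997818 = 86588.9 s, so it gains 189 s.

gain 189 s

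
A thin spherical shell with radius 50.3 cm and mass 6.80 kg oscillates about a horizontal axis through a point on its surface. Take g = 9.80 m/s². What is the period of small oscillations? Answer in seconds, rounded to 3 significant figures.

I_cm = (2/3)mr² = 1.147 kg·m². The pivot is at distance d = 0.503 m from the centre of mass.
By the parallel-axis theorem, I = I_cm + md² = 1.147 + 1.720 = 2.867 kg·m².
T = 2π√(I/(mgd)) = 2π√(2.867/(6.80 × 9.80 × 0.503)) = 1.84 s.

1.84 s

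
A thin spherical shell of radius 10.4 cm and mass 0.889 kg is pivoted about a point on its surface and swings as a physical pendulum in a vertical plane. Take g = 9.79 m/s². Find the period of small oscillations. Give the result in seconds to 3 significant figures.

I_cm = (2/3)mr² = 0.006410 kg·m². The pivot is at distance d = 0.104 m from the centre of mass.
By the parallel-axis theorem, I = I_cm + md² = 0.006410 + 0.009615 = 0.01603 kg·m².
T = 2π√(I/(mgd)) = 2π√(0.01603/(0.889 × 9.79 × 0.104)) = 0.836 s.

0.836 s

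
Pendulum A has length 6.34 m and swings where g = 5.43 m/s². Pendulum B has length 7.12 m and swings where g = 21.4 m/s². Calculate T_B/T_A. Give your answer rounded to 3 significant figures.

T = 2π√(L/g), so T_B/T_A = √((L_B/g_B)/(L_A/g_A)) = √((7.12/21.4)/(6.34/5.43)) = 0.534.

0.534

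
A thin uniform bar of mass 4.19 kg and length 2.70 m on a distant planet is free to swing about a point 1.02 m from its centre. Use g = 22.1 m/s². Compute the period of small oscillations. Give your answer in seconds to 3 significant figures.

For a physical pendulum T = 2π√(I/(mgd)), with d = 1.020 m from pivot to centre of mass.
I_cm = mL²/12 = 4.19 × 2.70²/12 = 2.545 kg·m²; I = I_cm + md² = 2.545 + 4.19 × 1.020² = 6.905 kg·m².
T = 2π√(6.905/(4.19 × 22.1 × 1.020)) = 1.70 s.

1.70 s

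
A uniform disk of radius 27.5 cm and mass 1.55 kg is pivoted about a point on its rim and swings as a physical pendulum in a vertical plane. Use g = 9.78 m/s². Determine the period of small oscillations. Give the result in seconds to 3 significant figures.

1.29 s

I_cm = ½mr² = 0.05861 kg·m². The pivot is at distance d = 0.275 m from the centre of mass.
By the parallel-axis theorem, I = I_cm + md² = 0.05861 + 0.1172 = 0.1758 kg·m².
T = 2π√(I/(mgd)) = 2π√(0.1758/(1.55 × 9.78 × 0.275)) = 1.29 s.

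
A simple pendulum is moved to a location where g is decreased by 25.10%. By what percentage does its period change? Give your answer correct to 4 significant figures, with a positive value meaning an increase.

15.55%

T ∝ 1/√g, so T'/T = 1/√(0.74900) = 1.1555.
Percentage change in T = (1.1555 − 1) × 100% = 15.55%.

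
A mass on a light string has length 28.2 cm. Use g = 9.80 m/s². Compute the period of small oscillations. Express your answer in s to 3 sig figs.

T = 2π√(L/g) = 2π√(0.282/9.80) = 2π × 0.1696 = 1.07 s.

1.07 s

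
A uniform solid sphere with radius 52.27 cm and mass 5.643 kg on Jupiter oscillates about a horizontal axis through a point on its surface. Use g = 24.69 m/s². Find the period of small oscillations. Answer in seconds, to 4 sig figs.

I_cm = (2/5)mr² = 0.61670 kg·m². The pivot is at distance d = 0.5227 m from the centre of mass.
By the parallel-axis theorem, I = I_cm + md² = 0.61670 + 1.5418 = 2.1585 kg·m².
T = 2π√(I/(mgd)) = 2π√(2.1585/(5.643 × 24.69 × 0.5227)) = 1.082 s.

1.082 s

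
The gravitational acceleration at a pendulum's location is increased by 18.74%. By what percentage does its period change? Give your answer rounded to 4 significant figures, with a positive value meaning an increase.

T ∝ 1/√g, so T'/T = 1/√(1.1874) = 0.91770.
Percentage change in T = (0.91770 − 1) × 100% = -8.230%.

-8.230%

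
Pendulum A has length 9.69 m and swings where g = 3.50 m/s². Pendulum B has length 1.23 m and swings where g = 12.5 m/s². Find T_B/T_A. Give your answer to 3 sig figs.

T = 2π√(L/g), so T_B/T_A = √((L_B/g_B)/(L_A/g_A)) = √((1.23/12.5)/(9.69/3.50)) = 0.189.

0.189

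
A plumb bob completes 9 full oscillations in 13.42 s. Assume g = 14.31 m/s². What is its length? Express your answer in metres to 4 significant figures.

T = 13.42/9 = 1.4911 s.
From T = 2π√(L/g), L = gT²/(4π²) = 14.31 × 1.4911²/(4π²) = 0.8059 m.

0.8059 m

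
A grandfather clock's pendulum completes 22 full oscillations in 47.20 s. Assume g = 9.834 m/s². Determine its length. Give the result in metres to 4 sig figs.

T = 47.20/22 = 2.1455 s.
From T = 2π√(L/g), L = gT²/(4π²) = 9.834 × 2.1455²/(4π²) = 1.147 m.

1.147 m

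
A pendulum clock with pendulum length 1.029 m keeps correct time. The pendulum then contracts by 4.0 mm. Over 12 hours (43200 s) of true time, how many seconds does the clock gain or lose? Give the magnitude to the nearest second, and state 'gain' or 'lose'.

gain 84 s

T ∝ √L, so T'/T = √(1.02500/1.029) = 0.998054.
In 43200 s of true time the clock registers 43200/0.998054 = 43284.2 s, so it gains 84 s.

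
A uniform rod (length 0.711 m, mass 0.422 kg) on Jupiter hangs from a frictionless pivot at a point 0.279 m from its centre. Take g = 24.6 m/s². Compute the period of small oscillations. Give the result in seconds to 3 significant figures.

For a physical pendulum T = 2π√(I/(mgd)), with d = 0.2790 m from pivot to centre of mass.
I_cm = mL²/12 = 0.422 × 0.711²/12 = 0.01778 kg·m²; I = I_cm + md² = 0.01778 + 0.422 × 0.2790² = 0.05063 kg·m².
T = 2π√(0.05063/(0.422 × 24.6 × 0.2790)) = 0.831 s.

0.831 s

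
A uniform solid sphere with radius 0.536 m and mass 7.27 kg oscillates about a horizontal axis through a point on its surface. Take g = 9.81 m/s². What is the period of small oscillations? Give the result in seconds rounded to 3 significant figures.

I_cm = (2/5)mr² = 0.8355 kg·m². The pivot is at distance d = 0.536 m from the centre of mass.
By the parallel-axis theorem, I = I_cm + md² = 0.8355 + 2.089 = 2.924 kg·m².
T = 2π√(I/(mgd)) = 2π√(2.924/(7.27 × 9.81 × 0.536)) = 1.74 s.

1.74 s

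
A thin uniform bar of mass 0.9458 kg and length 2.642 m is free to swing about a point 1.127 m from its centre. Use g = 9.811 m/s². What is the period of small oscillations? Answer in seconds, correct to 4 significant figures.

For a physical pendulum T = 2π√(I/(mgd)), with d = 1.1270 m from pivot to centre of mass.
I_cm = mL²/12 = 0.9458 × 2.642²/12 = 0.55015 kg·m²; I = I_cm + md² = 0.55015 + 0.9458 × 1.1270² = 1.7514 kg·m².
T = 2π√(1.7514/(0.9458 × 9.811 × 1.1270)) = 2.571 s.

2.571 s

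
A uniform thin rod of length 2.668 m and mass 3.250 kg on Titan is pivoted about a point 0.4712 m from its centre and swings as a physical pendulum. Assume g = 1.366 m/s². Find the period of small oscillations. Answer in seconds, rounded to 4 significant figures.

7.071 s

For a physical pendulum T = 2π√(I/(mgd)), with d = 0.47120 m from pivot to centre of mass.
I_cm = mL²/12 = 3.250 × 2.668²/12 = 1.9279 kg·m²; I = I_cm + md² = 1.9279 + 3.250 × 0.47120² = 2.6494 kg·m².
T = 2π√(2.6494/(3.250 × 1.366 × 0.47120)) = 7.071 s.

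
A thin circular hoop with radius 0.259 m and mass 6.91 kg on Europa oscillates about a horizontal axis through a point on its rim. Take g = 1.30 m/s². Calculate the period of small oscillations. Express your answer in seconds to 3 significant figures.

I_cm = mr² = 0.4635 kg·m². The pivot is at distance d = 0.259 m from the centre of mass.
By the parallel-axis theorem, I = I_cm + md² = 0.4635 + 0.4635 = 0.9271 kg·m².
T = 2π√(I/(mgd)) = 2π√(0.9271/(6.91 × 1.30 × 0.259)) = 3.97 s.

3.97 s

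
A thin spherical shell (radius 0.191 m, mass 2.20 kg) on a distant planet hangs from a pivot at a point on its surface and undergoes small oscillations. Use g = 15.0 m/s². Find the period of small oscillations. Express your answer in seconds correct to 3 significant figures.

I_cm = (2/3)mr² = 0.05351 kg·m². The pivot is at distance d = 0.191 m from the centre of mass.
By the parallel-axis theorem, I = I_cm + md² = 0.05351 + 0.08026 = 0.1338 kg·m².
T = 2π√(I/(mgd)) = 2π√(0.1338/(2.20 × 15.0 × 0.191)) = 0.915 s.

0.915 s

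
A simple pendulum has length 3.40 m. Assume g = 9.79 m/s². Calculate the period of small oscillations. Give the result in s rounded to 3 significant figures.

3.70 s

T = 2π√(L/g) = 2π√(3.40/9.79) = 2π × 0.5893 = 3.70 s.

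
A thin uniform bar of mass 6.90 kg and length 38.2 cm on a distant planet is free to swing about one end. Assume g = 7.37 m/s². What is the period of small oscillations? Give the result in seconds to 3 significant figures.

1.17 s

For a physical pendulum T = 2π√(I/(mgd)), with d = 0.1910 m from pivot to centre of mass.
I_cm = mL²/12 = 6.90 × 0.382²/12 = 0.08391 kg·m²; I = I_cm + md² = 0.08391 + 6.90 × 0.1910² = 0.3356 kg·m².
T = 2π√(0.3356/(6.90 × 7.37 × 0.1910)) = 1.17 s.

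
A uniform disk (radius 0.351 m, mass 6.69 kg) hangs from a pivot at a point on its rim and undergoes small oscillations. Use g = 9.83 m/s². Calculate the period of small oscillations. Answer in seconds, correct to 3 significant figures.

1.45 s

I_cm = ½mr² = 0.4121 kg·m². The pivot is at distance d = 0.351 m from the centre of mass.
By the parallel-axis theorem, I = I_cm + md² = 0.4121 + 0.8242 = 1.236 kg·m².
T = 2π√(I/(mgd)) = 2π√(1.236/(6.69 × 9.83 × 0.351)) = 1.45 s.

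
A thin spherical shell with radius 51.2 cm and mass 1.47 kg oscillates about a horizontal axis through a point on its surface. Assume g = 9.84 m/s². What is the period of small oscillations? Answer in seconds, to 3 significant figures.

1.85 s

I_cm = (2/3)mr² = 0.2569 kg·m². The pivot is at distance d = 0.512 m from the centre of mass.
By the parallel-axis theorem, I = I_cm + md² = 0.2569 + 0.3854 = 0.6423 kg·m².
T = 2π√(I/(mgd)) = 2π√(0.6423/(1.47 × 9.84 × 0.512)) = 1.85 s.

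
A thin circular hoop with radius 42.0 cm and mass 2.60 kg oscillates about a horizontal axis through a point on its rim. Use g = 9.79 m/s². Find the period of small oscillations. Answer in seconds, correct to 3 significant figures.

1.84 s

I_cm = mr² = 0.4586 kg·m². The pivot is at distance d = 0.420 m from the centre of mass.
By the parallel-axis theorem, I = I_cm + md² = 0.4586 + 0.4586 = 0.9173 kg·m².
T = 2π√(I/(mgd)) = 2π√(0.9173/(2.60 × 9.79 × 0.420)) = 1.84 s.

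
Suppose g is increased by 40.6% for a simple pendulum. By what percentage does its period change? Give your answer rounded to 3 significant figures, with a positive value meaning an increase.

-15.7%

T ∝ 1/√g, so T'/T = 1/√(1.406) = 0.8433.
Percentage change in T = (0.8433 − 1) × 100% = -15.7%.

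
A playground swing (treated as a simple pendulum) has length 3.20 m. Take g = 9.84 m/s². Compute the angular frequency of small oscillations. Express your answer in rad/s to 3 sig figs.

ω = √(g/L) = √(9.84/3.20) = 1.75 rad/s.

1.75 rad/s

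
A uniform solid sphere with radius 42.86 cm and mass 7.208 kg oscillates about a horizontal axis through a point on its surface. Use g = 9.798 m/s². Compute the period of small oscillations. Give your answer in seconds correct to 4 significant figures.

I_cm = (2/5)mr² = 0.52964 kg·m². The pivot is at distance d = 0.4286 m from the centre of mass.
By the parallel-axis theorem, I = I_cm + md² = 0.52964 + 1.3241 = 1.8537 kg·m².
T = 2π√(I/(mgd)) = 2π√(1.8537/(7.208 × 9.798 × 0.4286)) = 1.555 s.

1.555 s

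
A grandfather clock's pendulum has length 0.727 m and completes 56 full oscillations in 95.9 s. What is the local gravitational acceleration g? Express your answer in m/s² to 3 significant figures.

T = 95.9/56 = 1.713 s.
From T = 2π√(L/g), g = 4π²L/T² = 4π² × 0.727/1.713² = 9.79 m/s².

9.79 m/s²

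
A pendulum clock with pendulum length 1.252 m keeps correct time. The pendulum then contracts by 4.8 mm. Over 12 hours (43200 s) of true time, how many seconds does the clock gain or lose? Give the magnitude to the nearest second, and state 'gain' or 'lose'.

T ∝ √L, so T'/T = √(1.24720/1.252) = 0.998081.
In 43200 s of true time the clock registers 43200/0.998081 = 43283.1 s, so it gains 83 s.

gain 83 s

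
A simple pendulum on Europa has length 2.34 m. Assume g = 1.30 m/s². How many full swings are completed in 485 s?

T = 2π√(L/g) = 2π√(2.34/1.30) = 8.430 s.
Number of complete oscillations = ⌊485/8.430⌋ = ⌊57.53⌋ = 57.

57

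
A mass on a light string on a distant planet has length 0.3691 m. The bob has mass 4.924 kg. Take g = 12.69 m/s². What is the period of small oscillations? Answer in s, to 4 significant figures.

1.072 s

T = 2π√(L/g) = 2π√(0.3691/12.69) = 2π × 0.17055 = 1.072 s.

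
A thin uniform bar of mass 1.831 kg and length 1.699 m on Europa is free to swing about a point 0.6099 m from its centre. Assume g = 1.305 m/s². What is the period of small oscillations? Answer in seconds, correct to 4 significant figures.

5.512 s

For a physical pendulum T = 2π√(I/(mgd)), with d = 0.60990 m from pivot to centre of mass.
I_cm = mL²/12 = 1.831 × 1.699²/12 = 0.44045 kg·m²; I = I_cm + md² = 0.44045 + 1.831 × 0.60990² = 1.1215 kg·m².
T = 2π√(1.1215/(1.831 × 1.305 × 0.60990)) = 5.512 s.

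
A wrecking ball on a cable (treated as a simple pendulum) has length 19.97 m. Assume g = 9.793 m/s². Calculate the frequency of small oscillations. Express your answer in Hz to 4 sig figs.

0.1115 Hz

T = 2π√(L/g) = 2π√(19.97/9.793) = 8.9724 s, so f = 1/T = 0.1115 Hz.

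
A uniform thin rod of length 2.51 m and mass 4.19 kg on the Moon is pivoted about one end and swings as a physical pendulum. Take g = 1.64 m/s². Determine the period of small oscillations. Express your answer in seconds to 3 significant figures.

For a physical pendulum T = 2π√(I/(mgd)), with d = 1.255 m from pivot to centre of mass.
I_cm = mL²/12 = 4.19 × 2.51²/12 = 2.200 kg·m²; I = I_cm + md² = 2.200 + 4.19 × 1.255² = 8.799 kg·m².
T = 2π√(8.799/(4.19 × 1.64 × 1.255)) = 6.35 s.

6.35 s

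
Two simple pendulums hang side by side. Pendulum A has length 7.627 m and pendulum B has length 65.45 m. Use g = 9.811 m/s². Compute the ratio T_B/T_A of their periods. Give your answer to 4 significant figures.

T ∝ √L, so T_B/T_A = √(L_B/L_A) = √(65.45/7.627) = 2.929.

2.929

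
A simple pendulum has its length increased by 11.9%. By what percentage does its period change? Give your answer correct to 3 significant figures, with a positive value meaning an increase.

5.78%

T ∝ √L, so T'/T = √(1.119) = 1.058.
Percentage change in T = (1.058 − 1) × 100% = 5.78%.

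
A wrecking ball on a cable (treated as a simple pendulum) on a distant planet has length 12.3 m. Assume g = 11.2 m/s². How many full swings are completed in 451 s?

68

T = 2π√(L/g) = 2π√(12.3/11.2) = 6.585 s.
Number of complete oscillations = ⌊451/6.585⌋ = ⌊68.49⌋ = 68.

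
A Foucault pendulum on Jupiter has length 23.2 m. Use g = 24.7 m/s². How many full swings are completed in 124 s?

20

T = 2π√(L/g) = 2π√(23.2/24.7) = 6.089 s.
Number of complete oscillations = ⌊124/6.089⌋ = ⌊20.36⌋ = 20.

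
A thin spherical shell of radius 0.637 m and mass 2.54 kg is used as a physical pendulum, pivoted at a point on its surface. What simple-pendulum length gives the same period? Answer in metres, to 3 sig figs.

1.06 m

The equivalent simple-pendulum length is L_eq = I/(md), where I is about the pivot and d = 0.6370 m.
I_cm = (2/3)mR² = 0.6871 kg·m², so I = I_cm + md² = 0.6871 + 1.031 = 1.718 kg·m².
L_eq = 1.718/(2.54 × 0.6370) = 1.06 m.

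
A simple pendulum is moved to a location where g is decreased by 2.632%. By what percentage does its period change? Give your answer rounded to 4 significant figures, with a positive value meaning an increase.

T ∝ 1/√g, so T'/T = 1/√(0.97368) = 1.0134.
Percentage change in T = (1.0134 − 1) × 100% = 1.343%.

1.343%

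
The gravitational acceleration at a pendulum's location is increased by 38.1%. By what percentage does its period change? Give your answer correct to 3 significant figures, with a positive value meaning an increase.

-14.9%

T ∝ 1/√g, so T'/T = 1/√(1.381) = 0.8509.
Percentage change in T = (0.8509 − 1) × 100% = -14.9%.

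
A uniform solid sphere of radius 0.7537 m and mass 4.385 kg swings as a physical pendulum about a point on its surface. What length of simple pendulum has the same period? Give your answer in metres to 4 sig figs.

The equivalent simple-pendulum length is L_eq = I/(md), where I is about the pivot and d = 0.75370 m.
I_cm = (2/5)mR² = 0.99638 kg·m², so I = I_cm + md² = 0.99638 + 2.4910 = 3.4873 kg·m².
L_eq = 3.4873/(4.385 × 0.75370) = 1.055 m.

1.055 m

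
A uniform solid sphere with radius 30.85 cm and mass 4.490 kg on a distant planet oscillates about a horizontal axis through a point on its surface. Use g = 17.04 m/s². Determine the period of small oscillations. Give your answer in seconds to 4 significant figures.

I_cm = (2/5)mr² = 0.17093 kg·m². The pivot is at distance d = 0.3085 m from the centre of mass.
By the parallel-axis theorem, I = I_cm + md² = 0.17093 + 0.42732 = 0.59825 kg·m².
T = 2π√(I/(mgd)) = 2π√(0.59825/(4.490 × 17.04 × 0.3085)) = 1.000 s.

1.000 s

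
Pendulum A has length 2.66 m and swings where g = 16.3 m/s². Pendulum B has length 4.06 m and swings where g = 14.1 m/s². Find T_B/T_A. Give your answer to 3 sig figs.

1.33

T = 2π√(L/g), so T_B/T_A = √((L_B/g_B)/(L_A/g_A)) = √((4.06/14.1)/(2.66/16.3)) = 1.33.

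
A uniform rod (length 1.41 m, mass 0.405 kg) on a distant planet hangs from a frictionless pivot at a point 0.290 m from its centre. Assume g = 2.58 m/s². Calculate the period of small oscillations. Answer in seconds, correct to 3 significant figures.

3.63 s

For a physical pendulum T = 2π√(I/(mgd)), with d = 0.2900 m from pivot to centre of mass.
I_cm = mL²/12 = 0.405 × 1.41²/12 = 0.06710 kg·m²; I = I_cm + md² = 0.06710 + 0.405 × 0.2900² = 0.1012 kg·m².
T = 2π√(0.1012/(0.405 × 2.58 × 0.2900)) = 3.63 s.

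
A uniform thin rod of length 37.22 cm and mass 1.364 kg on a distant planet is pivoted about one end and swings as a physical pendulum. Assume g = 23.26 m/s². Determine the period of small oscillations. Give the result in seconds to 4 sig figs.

For a physical pendulum T = 2π√(I/(mgd)), with d = 0.18610 m from pivot to centre of mass.
I_cm = mL²/12 = 1.364 × 0.3722²/12 = 0.015747 kg·m²; I = I_cm + md² = 0.015747 + 1.364 × 0.18610² = 0.062986 kg·m².
T = 2π√(0.062986/(1.364 × 23.26 × 0.18610)) = 0.6490 s.

0.6490 s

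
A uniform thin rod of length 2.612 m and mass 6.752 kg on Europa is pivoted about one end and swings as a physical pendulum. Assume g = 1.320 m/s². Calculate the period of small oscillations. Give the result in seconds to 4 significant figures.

7.217 s

For a physical pendulum T = 2π√(I/(mgd)), with d = 1.3060 m from pivot to centre of mass.
I_cm = mL²/12 = 6.752 × 2.612²/12 = 3.8388 kg·m²; I = I_cm + md² = 3.8388 + 6.752 × 1.3060² = 15.355 kg·m².
T = 2π√(15.355/(6.752 × 1.320 × 1.3060)) = 7.217 s.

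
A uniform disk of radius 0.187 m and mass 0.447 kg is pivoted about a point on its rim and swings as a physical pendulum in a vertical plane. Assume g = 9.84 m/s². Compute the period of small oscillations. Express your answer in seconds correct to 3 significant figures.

1.06 s

I_cm = ½mr² = 0.007816 kg·m². The pivot is at distance d = 0.187 m from the centre of mass.
By the parallel-axis theorem, I = I_cm + md² = 0.007816 + 0.01563 = 0.02345 kg·m².
T = 2π√(I/(mgd)) = 2π√(0.02345/(0.447 × 9.84 × 0.187)) = 1.06 s.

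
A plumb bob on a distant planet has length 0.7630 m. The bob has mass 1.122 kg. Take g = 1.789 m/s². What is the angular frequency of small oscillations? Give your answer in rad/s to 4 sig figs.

ω = √(g/L) = √(1.789/0.7630) = 1.531 rad/s.

1.531 rad/s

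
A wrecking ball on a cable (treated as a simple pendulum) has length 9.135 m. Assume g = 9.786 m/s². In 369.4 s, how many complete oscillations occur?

T = 2π√(L/g) = 2π√(9.135/9.786) = 6.0706 s.
Number of complete oscillations = ⌊369.4/6.0706⌋ = ⌊60.851⌋ = 60.

60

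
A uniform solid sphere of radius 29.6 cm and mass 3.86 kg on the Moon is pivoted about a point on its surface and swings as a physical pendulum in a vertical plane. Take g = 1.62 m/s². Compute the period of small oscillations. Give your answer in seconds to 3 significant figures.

I_cm = (2/5)mr² = 0.1353 kg·m². The pivot is at distance d = 0.296 m from the centre of mass.
By the parallel-axis theorem, I = I_cm + md² = 0.1353 + 0.3382 = 0.4735 kg·m².
T = 2π√(I/(mgd)) = 2π√(0.4735/(3.86 × 1.62 × 0.296)) = 3.18 s.

3.18 s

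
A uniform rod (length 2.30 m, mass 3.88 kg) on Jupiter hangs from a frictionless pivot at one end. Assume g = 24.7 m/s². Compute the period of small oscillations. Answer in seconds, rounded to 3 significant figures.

1.57 s

For a physical pendulum T = 2π√(I/(mgd)), with d = 1.150 m from pivot to centre of mass.
I_cm = mL²/12 = 3.88 × 2.30²/12 = 1.710 kg·m²; I = I_cm + md² = 1.710 + 3.88 × 1.150² = 6.842 kg·m².
T = 2π√(6.842/(3.88 × 24.7 × 1.150)) = 1.57 s.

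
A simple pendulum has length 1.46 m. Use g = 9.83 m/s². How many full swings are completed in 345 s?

T = 2π√(L/g) = 2π√(1.46/9.83) = 2.421 s.
Number of complete oscillations = ⌊345/2.421⌋ = ⌊142.5⌋ = 142.

142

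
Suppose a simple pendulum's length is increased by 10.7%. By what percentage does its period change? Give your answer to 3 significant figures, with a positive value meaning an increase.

T ∝ √L, so T'/T = √(1.107) = 1.052.
Percentage change in T = (1.052 − 1) × 100% = 5.21%.

5.21%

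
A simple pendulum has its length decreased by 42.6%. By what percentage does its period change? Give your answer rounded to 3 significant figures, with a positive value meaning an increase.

T ∝ √L, so T'/T = √(0.5740) = 0.7576.
Percentage change in T = (0.7576 − 1) × 100% = -24.2%.

-24.2%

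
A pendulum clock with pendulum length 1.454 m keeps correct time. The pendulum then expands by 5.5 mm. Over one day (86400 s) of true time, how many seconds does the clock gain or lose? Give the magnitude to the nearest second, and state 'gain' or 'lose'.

T ∝ √L, so T'/T = √(1.45950/1.454) = 1.00189.
In 86400 s of true time the clock registers 86400/1.00189 = 86237.1 s, so it loses 163 s.

lose 163 s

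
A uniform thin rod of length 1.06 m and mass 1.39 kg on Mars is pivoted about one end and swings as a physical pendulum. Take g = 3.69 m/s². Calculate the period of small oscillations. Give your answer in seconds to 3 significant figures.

2.75 s

For a physical pendulum T = 2π√(I/(mgd)), with d = 0.5300 m from pivot to centre of mass.
I_cm = mL²/12 = 1.39 × 1.06²/12 = 0.1302 kg·m²; I = I_cm + md² = 0.1302 + 1.39 × 0.5300² = 0.5206 kg·m².
T = 2π√(0.5206/(1.39 × 3.69 × 0.5300)) = 2.75 s.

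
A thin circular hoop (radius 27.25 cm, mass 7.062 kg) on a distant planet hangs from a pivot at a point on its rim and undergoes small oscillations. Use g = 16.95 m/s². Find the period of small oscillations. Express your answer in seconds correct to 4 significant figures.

1.127 s

I_cm = mr² = 0.52440 kg·m². The pivot is at distance d = 0.2725 m from the centre of mass.
By the parallel-axis theorem, I = I_cm + md² = 0.52440 + 0.52440 = 1.0488 kg·m².
T = 2π√(I/(mgd)) = 2π√(1.0488/(7.062 × 16.95 × 0.2725)) = 1.127 s.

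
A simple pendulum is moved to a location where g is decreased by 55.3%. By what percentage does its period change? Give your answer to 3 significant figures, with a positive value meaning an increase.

T ∝ 1/√g, so T'/T = 1/√(0.4470) = 1.496.
Percentage change in T = (1.496 − 1) × 100% = 49.6%.

49.6%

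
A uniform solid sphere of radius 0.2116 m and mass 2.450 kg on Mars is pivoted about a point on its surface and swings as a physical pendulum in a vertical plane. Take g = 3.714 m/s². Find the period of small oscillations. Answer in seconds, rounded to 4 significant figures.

1.775 s

I_cm = (2/5)mr² = 0.043879 kg·m². The pivot is at distance d = 0.2116 m from the centre of mass.
By the parallel-axis theorem, I = I_cm + md² = 0.043879 + 0.10970 = 0.15358 kg·m².
T = 2π√(I/(mgd)) = 2π√(0.15358/(2.450 × 3.714 × 0.2116)) = 1.775 s.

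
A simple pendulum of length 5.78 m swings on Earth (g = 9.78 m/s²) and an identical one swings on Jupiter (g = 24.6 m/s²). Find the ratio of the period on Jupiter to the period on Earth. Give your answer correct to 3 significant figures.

T ∝ 1/√g, so T₂/T₁ = √(g₁/g₂) = √(9.78/24.6) = 0.631.

0.631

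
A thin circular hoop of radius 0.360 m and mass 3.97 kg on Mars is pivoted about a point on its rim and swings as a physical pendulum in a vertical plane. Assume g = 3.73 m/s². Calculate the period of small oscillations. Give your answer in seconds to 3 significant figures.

2.76 s

I_cm = mr² = 0.5145 kg·m². The pivot is at distance d = 0.360 m from the centre of mass.
By the parallel-axis theorem, I = I_cm + md² = 0.5145 + 0.5145 = 1.029 kg·m².
T = 2π√(I/(mgd)) = 2π√(1.029/(3.97 × 3.73 × 0.360)) = 2.76 s.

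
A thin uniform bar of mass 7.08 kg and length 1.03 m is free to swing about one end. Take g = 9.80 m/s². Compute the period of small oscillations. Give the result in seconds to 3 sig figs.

For a physical pendulum T = 2π√(I/(mgd)), with d = 0.5150 m from pivot to centre of mass.
I_cm = mL²/12 = 7.08 × 1.03²/12 = 0.6259 kg·m²; I = I_cm + md² = 0.6259 + 7.08 × 0.5150² = 2.504 kg·m².
T = 2π√(2.504/(7.08 × 9.80 × 0.5150)) = 1.66 s.

1.66 s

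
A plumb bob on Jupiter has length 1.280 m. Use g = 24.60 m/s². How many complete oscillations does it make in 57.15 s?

T = 2π√(L/g) = 2π√(1.280/24.60) = 1.4332 s.
Number of complete oscillations = ⌊57.15/1.4332⌋ = ⌊39.875⌋ = 39.

39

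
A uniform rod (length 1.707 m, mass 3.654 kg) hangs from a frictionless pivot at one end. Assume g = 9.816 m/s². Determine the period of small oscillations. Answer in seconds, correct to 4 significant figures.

2.139 s

For a physical pendulum T = 2π√(I/(mgd)), with d = 0.85350 m from pivot to centre of mass.
I_cm = mL²/12 = 3.654 × 1.707²/12 = 0.88727 kg·m²; I = I_cm + md² = 0.88727 + 3.654 × 0.85350² = 3.5491 kg·m².
T = 2π√(3.5491/(3.654 × 9.816 × 0.85350)) = 2.139 s.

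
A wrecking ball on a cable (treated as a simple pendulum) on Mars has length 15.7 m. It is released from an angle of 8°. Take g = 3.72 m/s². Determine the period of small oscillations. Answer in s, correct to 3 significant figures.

12.9 s

T = 2π√(L/g) = 2π√(15.7/3.72) = 2π × 2.054 = 12.9 s.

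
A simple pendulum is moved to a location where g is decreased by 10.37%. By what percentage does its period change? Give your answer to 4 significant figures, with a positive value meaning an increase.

T ∝ 1/√g, so T'/T = 1/√(0.89630) = 1.0563.
Percentage change in T = (1.0563 − 1) × 100% = 5.627%.

5.627%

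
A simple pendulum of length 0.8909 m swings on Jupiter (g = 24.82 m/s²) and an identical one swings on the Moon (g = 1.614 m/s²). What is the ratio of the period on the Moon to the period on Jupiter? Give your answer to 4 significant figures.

T ∝ 1/√g, so T₂/T₁ = √(g₁/g₂) = √(24.82/1.614) = 3.921.

3.921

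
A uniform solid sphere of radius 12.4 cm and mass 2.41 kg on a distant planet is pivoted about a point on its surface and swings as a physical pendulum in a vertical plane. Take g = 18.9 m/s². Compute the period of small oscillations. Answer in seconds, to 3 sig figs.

I_cm = (2/5)mr² = 0.01482 kg·m². The pivot is at distance d = 0.124 m from the centre of mass.
By the parallel-axis theorem, I = I_cm + md² = 0.01482 + 0.03706 = 0.05188 kg·m².
T = 2π√(I/(mgd)) = 2π√(0.05188/(2.41 × 18.9 × 0.124)) = 0.602 s.

0.602 s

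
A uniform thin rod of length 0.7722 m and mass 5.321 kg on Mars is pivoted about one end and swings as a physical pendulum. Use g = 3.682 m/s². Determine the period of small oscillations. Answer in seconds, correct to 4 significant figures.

For a physical pendulum T = 2π√(I/(mgd)), with d = 0.38610 m from pivot to centre of mass.
I_cm = mL²/12 = 5.321 × 0.7722²/12 = 0.26441 kg·m²; I = I_cm + md² = 0.26441 + 5.321 × 0.38610² = 1.0576 kg·m².
T = 2π√(1.0576/(5.321 × 3.682 × 0.38610)) = 2.349 s.

2.349 s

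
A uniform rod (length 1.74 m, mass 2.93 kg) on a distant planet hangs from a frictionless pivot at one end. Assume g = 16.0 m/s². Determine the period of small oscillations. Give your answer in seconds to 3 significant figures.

For a physical pendulum T = 2π√(I/(mgd)), with d = 0.8700 m from pivot to centre of mass.
I_cm = mL²/12 = 2.93 × 1.74²/12 = 0.7392 kg·m²; I = I_cm + md² = 0.7392 + 2.93 × 0.8700² = 2.957 kg·m².
T = 2π√(2.957/(2.93 × 16.0 × 0.8700)) = 1.69 s.

1.69 s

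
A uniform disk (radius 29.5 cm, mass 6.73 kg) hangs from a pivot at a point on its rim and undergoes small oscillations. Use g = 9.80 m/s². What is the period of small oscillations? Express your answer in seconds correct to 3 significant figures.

1.34 s

I_cm = ½mr² = 0.2928 kg·m². The pivot is at distance d = 0.295 m from the centre of mass.
By the parallel-axis theorem, I = I_cm + md² = 0.2928 + 0.5857 = 0.8785 kg·m².
T = 2π√(I/(mgd)) = 2π√(0.8785/(6.73 × 9.80 × 0.295)) = 1.34 s.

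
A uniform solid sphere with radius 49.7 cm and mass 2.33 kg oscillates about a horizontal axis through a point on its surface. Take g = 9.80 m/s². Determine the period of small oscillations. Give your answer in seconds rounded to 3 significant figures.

1.67 s

I_cm = (2/5)mr² = 0.2302 kg·m². The pivot is at distance d = 0.497 m from the centre of mass.
By the parallel-axis theorem, I = I_cm + md² = 0.2302 + 0.5755 = 0.8057 kg·m².
T = 2π√(I/(mgd)) = 2π√(0.8057/(2.33 × 9.80 × 0.497)) = 1.67 s.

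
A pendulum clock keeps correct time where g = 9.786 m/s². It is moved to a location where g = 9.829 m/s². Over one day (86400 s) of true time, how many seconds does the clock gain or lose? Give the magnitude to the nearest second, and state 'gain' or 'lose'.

The clock's period scales as T ∝ 1/√g, so T'/T = √(9.786/9.829) = 0.997810.
In 86400 s of true time the clock registers 86400/0.997810 = 86589.6 s, so it gains 190 s.

gain 190 s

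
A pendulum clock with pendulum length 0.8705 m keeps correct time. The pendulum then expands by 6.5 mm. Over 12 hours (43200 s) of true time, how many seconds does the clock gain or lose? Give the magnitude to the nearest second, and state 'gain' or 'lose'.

lose 160 s

T ∝ √L, so T'/T = √(0.87700/0.8705) = 1.00373.
In 43200 s of true time the clock registers 43200/1.00373 = 43039.6 s, so it loses 160 s.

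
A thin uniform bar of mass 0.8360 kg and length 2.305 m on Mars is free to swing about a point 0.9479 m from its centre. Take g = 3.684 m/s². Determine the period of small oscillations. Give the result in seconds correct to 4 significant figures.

3.894 s

For a physical pendulum T = 2π√(I/(mgd)), with d = 0.94790 m from pivot to centre of mass.
I_cm = mL²/12 = 0.8360 × 2.305²/12 = 0.37014 kg·m²; I = I_cm + md² = 0.37014 + 0.8360 × 0.94790² = 1.1213 kg·m².
T = 2π√(1.1213/(0.8360 × 3.684 × 0.94790)) = 3.894 s.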